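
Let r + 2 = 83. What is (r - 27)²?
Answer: 2916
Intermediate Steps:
r = 81 (r = -2 + 83 = 81)
(r - 27)² = (81 - 27)² = 54² = 2916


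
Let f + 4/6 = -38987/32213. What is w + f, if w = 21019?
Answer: 2031073754/96639 ≈ 21017.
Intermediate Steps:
f = -181387/96639 (f = -⅔ - 38987/32213 = -181387/96639 ≈ -1.8770)
w + f = 21019 - 181387/96639 = 2031073754/96639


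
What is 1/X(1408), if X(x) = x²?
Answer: 1/1982464 ≈ 5.0442e-7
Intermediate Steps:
1/X(1408) = 1/(1408²) = 1/1982464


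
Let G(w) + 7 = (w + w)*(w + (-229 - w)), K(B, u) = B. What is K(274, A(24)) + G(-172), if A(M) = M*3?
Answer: 79043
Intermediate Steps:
A(M) = 3*M
G(w) = -7 - 458*w (G(w) = -7 + (w + w)*(w + (-229 - w)) = -7 + (2*w)*(-229) = -7 - 458*w)
K(274, A(24)) + G(-172) = 274 + (-7 - 458*(-172)) = 274 + (-7 + 78776) = 274 + 78769 = 79043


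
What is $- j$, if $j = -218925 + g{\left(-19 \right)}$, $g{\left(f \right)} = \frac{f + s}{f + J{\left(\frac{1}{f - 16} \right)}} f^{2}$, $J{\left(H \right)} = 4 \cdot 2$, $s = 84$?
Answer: $\frac{2431640}{11} \approx 2.2106 \cdot 10^{5}$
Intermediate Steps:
$J{\left(H \right)} = 8$
$g{\left(f \right)} = \frac{f^{2} \left(84 + f\right)}{8 + f}$ ($g{\left(f \right)} = \frac{f + 84}{f + 8} f^{2} = \frac{84 + f}{8 + f} f^{2} = \frac{f^{2} \left(84 + f\right)}{8 + f}$)
$j = - \frac{2431640}{11}$ ($j = -218925 + \frac{\left(-19\right)^{2} \left(84 - 19\right)}{8 - 19} = -218925 + 361 \frac{1}{-11} \cdot 65 = -218925 + 361 \left(- \frac{1}{11}\right) 65 = -218925 - \frac{23465}{11} = - \frac{2431640}{11} \approx -2.2106 \cdot 10^{5}$)
$- j = \left(-1\right) \left(- \frac{2431640}{11}\right) = \frac{2431640}{11}$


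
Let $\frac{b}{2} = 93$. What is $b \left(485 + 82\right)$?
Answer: $105462$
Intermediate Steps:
$b = 186$ ($b = 2 \cdot 93 = 186$)
$b \left(485 + 82\right) = 186 \left(485 + 82\right) = 186 \cdot 567 = 105462$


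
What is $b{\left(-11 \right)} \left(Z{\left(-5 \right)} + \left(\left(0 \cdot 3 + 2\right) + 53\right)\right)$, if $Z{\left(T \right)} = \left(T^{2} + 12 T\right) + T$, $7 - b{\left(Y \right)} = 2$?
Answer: $75$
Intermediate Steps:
$b{\left(Y \right)} = 5$ ($b{\left(Y \right)} = 7 - 2 = 5$)
$Z{\left(T \right)} = T^{2} + 13 T$
$b{\left(-11 \right)} \left(Z{\left(-5 \right)} + \left(\left(0 \cdot 3 + 2\right) + 53\right)\right) = 5 \left(- 5 \left(13 - 5\right) + \left(\left(0 \cdot 3 + 2\right) + 53\right)\right) = 5 \left(\left(-5\right) 8 + \left(\left(0 + 2\right) + 53\right)\right) = 5 \left(-40 + \left(2 + 53\right)\right) = 5 \left(-40 + 55\right) = 5 \cdot 15 = 75$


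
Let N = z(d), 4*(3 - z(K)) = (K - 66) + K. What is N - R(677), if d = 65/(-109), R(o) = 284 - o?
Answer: 44995/109 ≈ 412.80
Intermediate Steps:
d = -65/109 (d = 65*(-1/109) = -65/109 ≈ -0.59633)
z(K) = 39/2 - K/2 (z(K) = 3 - ((K - 66) + K)/4 = 3 - ((-66 + K) + K)/4 = 3 - (-66 + 2*K)/4 = 3 + (33/2 - K/2) = 39/2 - K/2)
N = 2158/109 (N = 39/2 - ½*(-65/109) = 39/2 + 65/218 = 2158/109 ≈ 19.798)
N - R(677) = 2158/109 - (284 - 1*677) = 2158/109 - (284 - 677) = 2158/109 - 1*(-393) = 2158/109 + 393 = 44995/109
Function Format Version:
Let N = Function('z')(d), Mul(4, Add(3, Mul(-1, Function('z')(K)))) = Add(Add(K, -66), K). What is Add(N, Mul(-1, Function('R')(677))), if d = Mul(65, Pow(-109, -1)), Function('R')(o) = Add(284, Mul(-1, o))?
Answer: Rational(44995, 109) ≈ 412.80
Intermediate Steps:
d = Rational(-65, 109) (d = Mul(65, Rational(-1, 109)) = Rational(-65, 109) ≈ -0.59633)
Function('z')(K) = Add(Rational(39, 2), Mul(Rational(-1, 2), K)) (Function('z')(K) = Add(3, Mul(Rational(-1, 4), Add(Add(K, -66), K))) = Add(3, Mul(Rational(-1, 4), Add(Add(-66, K), K))) = Add(3, Mul(Rational(-1, 4), Add(-66, Mul(2, K)))) = Add(3, Add(Rational(33, 2), Mul(Rational(-1, 2), K))) = Add(Rational(39, 2), Mul(Rational(-1, 2), K)))
N = Rational(2158, 109) (N = Add(Rational(39, 2), Mul(Rational(-1, 2), Rational(-65, 109))) = Add(Rational(39, 2), Rational(65, 218)) = Rational(2158, 109) ≈ 19.798)
Add(N, Mul(-1, Function('R')(677))) = Add(Rational(2158, 109), Mul(-1, Add(284, Mul(-1, 677)))) = Add(Rational(2158, 109), Mul(-1, Add(284, -677))) = Add(Rational(2158, 109), Mul(-1, -393)) = Add(Rational(2158, 109), 393) = Rational(44995, 109)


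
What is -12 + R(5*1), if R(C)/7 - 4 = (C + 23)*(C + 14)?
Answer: 3740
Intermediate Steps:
R(C) = 28 + 7*(14 + C)*(23 + C) (R(C) = 28 + 7*((C + 23)*(C + 14)) = 28 + 7*((23 + C)*(14 + C)) = 28 + 7*((14 + C)*(23 + C)) = 28 + 7*(14 + C)*(23 + C))
-12 + R(5*1) = -12 + (2282 + 7*(5*1)² + 259*(5*1)) = -12 + (2282 + 7*5² + 259*5) = -12 + (2282 + 7*25 + 1295) = -12 + (2282 + 175 + 1295) = -12 + 3752 = 3740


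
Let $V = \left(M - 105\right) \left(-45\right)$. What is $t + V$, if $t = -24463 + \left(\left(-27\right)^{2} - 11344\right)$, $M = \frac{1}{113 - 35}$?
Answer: $- \frac{789193}{26} \approx -30354.0$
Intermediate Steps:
$M = \frac{1}{78} \approx 0.012821$
$V = \frac{122835}{26}$ ($V = \left(\frac{1}{78} - 105\right) \left(-45\right) = \left(- \frac{8189}{78}\right) \left(-45\right) = \frac{122835}{26} \approx 4724.4$)
$t = -35078$ ($t = -24463 + \left(729 - 11344\right) = -24463 - 10615 = -35078$)
$t + V = -35078 + \frac{122835}{26} = - \frac{789193}{26}$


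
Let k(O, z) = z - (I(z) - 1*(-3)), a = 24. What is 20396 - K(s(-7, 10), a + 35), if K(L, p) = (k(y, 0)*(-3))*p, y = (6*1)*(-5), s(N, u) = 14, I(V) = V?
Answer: 19865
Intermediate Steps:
y = -30 (y = 6*(-5) = -30)
k(O, z) = -3 (k(O, z) = z - (z - 1*(-3)) = z - (z + 3) = z - (3 + z) = z + (-3 - z) = -3)
K(L, p) = 9*p (K(L, p) = (-3*(-3))*p = 9*p)
20396 - K(s(-7, 10), a + 35) = 20396 - 9*(24 + 35) = 20396 - 9*59 = 20396 - 1*531 = 20396 - 531 = 19865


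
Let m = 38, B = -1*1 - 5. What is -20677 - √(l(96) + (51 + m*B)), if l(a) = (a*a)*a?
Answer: -20677 - √884559 ≈ -21618.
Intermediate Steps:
B = -6 (B = -1 - 5 = -6)
l(a) = a³ (l(a) = a²*a = a³)
-20677 - √(l(96) + (51 + m*B)) = -20677 - √(96³ + (51 + 38*(-6))) = -20677 - √(884736 + (51 - 228)) = -20677 - √(884736 - 177) = -20677 - √884559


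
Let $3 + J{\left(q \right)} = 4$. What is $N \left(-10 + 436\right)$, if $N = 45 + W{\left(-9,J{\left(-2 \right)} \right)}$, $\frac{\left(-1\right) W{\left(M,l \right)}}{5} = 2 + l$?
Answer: $12780$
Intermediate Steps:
$J{\left(q \right)} = 1$ ($J{\left(q \right)} = -3 + 4 = 1$)
$W{\left(M,l \right)} = -10 - 5 l$ ($W{\left(M,l \right)} = - 5 \left(2 + l\right) = -10 - 5 l$)
$N = 30$ ($N = 45 - 15 = 30$)
$N \left(-10 + 436\right) = 30 \left(-10 + 436\right) = 30 \cdot 426 = 12780$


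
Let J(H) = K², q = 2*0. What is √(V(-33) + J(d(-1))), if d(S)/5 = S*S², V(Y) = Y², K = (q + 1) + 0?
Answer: √1090 ≈ 33.015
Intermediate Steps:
q = 0
K = 1 (K = (0 + 1) + 0 = 1 + 0 = 1)
d(S) = 5*S³ (d(S) = 5*(S*S²) = 5*S³)
J(H) = 1 (J(H) = 1² = 1)
√(V(-33) + J(d(-1))) = √((-33)² + 1) = √(1089 + 1) = √1090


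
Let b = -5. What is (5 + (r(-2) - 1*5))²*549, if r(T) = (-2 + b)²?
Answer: 1318149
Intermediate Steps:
r(T) = 49 (r(T) = (-2 - 5)² = (-7)² = 49)
(5 + (r(-2) - 1*5))²*549 = (5 + (49 - 1*5))²*549 = (5 + (49 - 5))²*549 = (5 + 44)²*549 = 49²*549 = 2401*549 = 1318149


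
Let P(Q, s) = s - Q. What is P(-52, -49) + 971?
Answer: 974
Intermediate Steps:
P(-52, -49) + 971 = (-49 - 1*(-52)) + 971 = (-49 + 52) + 971 = 3 + 971 = 974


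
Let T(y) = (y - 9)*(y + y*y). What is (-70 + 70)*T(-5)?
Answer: 0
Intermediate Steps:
T(y) = (-9 + y)*(y + y²)
(-70 + 70)*T(-5) = (-70 + 70)*(-5*(-9 + (-5)² - 8*(-5))) = 0*(-5*(-9 + 25 + 40)) = 0*(-5*56) = 0*(-280) = 0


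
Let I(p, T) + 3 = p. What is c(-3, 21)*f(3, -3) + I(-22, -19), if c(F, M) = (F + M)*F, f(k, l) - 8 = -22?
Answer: 731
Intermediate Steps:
f(k, l) = -14 (f(k, l) = 8 - 22 = -14)
c(F, M) = F*(F + M)
I(p, T) = -3 + p
c(-3, 21)*f(3, -3) + I(-22, -19) = -3*(-3 + 21)*(-14) + (-3 - 22) = -3*18*(-14) - 25 = -54*(-14) - 25 = 756 - 25 = 731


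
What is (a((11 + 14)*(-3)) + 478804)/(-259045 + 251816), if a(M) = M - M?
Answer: -478804/7229 ≈ -66.234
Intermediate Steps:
a(M) = 0
(a((11 + 14)*(-3)) + 478804)/(-259045 + 251816) = (0 + 478804)/(-259045 + 251816) = 478804/(-7229) = 478804*(-1/7229) = -478804/7229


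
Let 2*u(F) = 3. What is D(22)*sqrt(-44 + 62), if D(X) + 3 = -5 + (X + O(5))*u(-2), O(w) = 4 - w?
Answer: 141*sqrt(2)/2 ≈ 99.702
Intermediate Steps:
u(F) = 3/2 (u(F) = (1/2)*3 = 3/2)
D(X) = -19/2 + 3*X/2 (D(X) = -3 + (-5 + (X + (4 - 1*5))*(3/2)) = -3 + (-5 + (X + (4 - 5))*(3/2)) = -3 + (-5 + (X - 1)*(3/2)) = -3 + (-5 + (-1 + X)*(3/2)) = -3 + (-5 + (-3/2 + 3*X/2)) = -3 + (-13/2 + 3*X/2) = -19/2 + 3*X/2)
D(22)*sqrt(-44 + 62) = (-19/2 + (3/2)*22)*sqrt(-44 + 62) = (-19/2 + 33)*sqrt(18) = 47*(3*sqrt(2))/2 = 141*sqrt(2)/2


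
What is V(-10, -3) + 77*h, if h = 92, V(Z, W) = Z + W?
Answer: 7071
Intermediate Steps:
V(Z, W) = W + Z
V(-10, -3) + 77*h = (-3 - 10) + 77*92 = -13 + 7084 = 7071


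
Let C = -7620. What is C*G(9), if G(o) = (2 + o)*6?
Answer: -502920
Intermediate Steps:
G(o) = 12 + 6*o
C*G(9) = -7620*(12 + 6*9) = -7620*(12 + 54) = -7620*66 = -502920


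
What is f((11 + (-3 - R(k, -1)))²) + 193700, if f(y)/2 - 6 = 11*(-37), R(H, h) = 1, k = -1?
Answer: 192898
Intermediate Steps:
f(y) = -802 (f(y) = 12 + 2*(11*(-37)) = 12 + 2*(-407) = 12 - 814 = -802)
f((11 + (-3 - R(k, -1)))²) + 193700 = -802 + 193700 = 192898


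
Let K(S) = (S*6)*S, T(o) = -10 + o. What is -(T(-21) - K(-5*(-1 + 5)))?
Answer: 2431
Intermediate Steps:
K(S) = 6*S**2 (K(S) = (6*S)*S = 6*S**2)
-(T(-21) - K(-5*(-1 + 5))) = -((-10 - 21) - 6*(-5*(-1 + 5))**2) = -(-31 - 6*(-5*4)**2) = -(-31 - 6*(-20)**2) = -(-31 - 6*400) = -(-31 - 1*2400) = -(-31 - 2400) = -1*(-2431) = 2431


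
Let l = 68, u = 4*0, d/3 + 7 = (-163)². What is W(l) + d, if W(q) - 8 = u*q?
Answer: 79694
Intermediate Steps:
d = 79686 (d = -21 + 3*(-163)² = -21 + 3*26569 = -21 + 79707 = 79686)
u = 0
W(q) = 8 (W(q) = 8 + 0*q = 8 + 0 = 8)
W(l) + d = 8 + 79686 = 79694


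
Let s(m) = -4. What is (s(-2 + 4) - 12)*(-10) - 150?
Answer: 10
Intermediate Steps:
(s(-2 + 4) - 12)*(-10) - 150 = (-4 - 12)*(-10) - 150 = -16*(-10) - 150 = 160 - 150 = 10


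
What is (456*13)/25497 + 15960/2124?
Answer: 3884474/501441 ≈ 7.7466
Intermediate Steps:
(456*13)/25497 + 15960/2124 = 5928*(1/25497) + 15960*(1/2124) = 1976/8499 + 1330/177 = 3884474/501441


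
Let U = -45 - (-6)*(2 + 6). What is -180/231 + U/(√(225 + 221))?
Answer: -60/77 + 3*√446/446 ≈ -0.63717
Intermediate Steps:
U = 3 (U = -45 - (-6)*8 = -45 - 1*(-48) = -45 + 48 = 3)
-180/231 + U/(√(225 + 221)) = -180/231 + 3/(√(225 + 221)) = -180*1/231 + 3/(√446) = -60/77 + 3*(√446/446) = -60/77 + 3*√446/446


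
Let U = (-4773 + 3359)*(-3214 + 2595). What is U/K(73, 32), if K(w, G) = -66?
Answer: -437633/33 ≈ -13262.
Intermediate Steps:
U = 875266 (U = -1414*(-619) = 875266)
U/K(73, 32) = 875266/(-66) = 875266*(-1/66) = -437633/33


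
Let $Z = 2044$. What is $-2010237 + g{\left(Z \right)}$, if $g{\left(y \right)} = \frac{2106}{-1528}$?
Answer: $- \frac{1535822121}{764} \approx -2.0102 \cdot 10^{6}$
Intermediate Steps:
$g{\left(y \right)} = - \frac{1053}{764}$ ($g{\left(y \right)} = 2106 \left(- \frac{1}{1528}\right) = - \frac{1053}{764}$)
$-2010237 + g{\left(Z \right)} = -2010237 - \frac{1053}{764} = - \frac{1535822121}{764}$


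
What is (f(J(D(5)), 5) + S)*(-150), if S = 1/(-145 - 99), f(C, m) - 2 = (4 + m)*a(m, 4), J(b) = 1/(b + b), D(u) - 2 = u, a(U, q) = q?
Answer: -695325/122 ≈ -5699.4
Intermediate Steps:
D(u) = 2 + u
J(b) = 1/(2*b)
f(C, m) = 18 + 4*m (f(C, m) = 2 + (4 + m)*4 = 2 + (16 + 4*m) = 18 + 4*m)
S = -1/244 (S = 1/(-244) = -1/244 ≈ -0.0040984)
(f(J(D(5)), 5) + S)*(-150) = ((18 + 4*5) - 1/244)*(-150) = ((18 + 20) - 1/244)*(-150) = (38 - 1/244)*(-150) = (9271/244)*(-150) = -695325/122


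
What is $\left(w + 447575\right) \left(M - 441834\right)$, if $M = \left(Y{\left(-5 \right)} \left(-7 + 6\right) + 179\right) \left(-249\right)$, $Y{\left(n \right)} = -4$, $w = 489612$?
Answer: $-456785880987$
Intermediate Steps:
$M = -45567$ ($M = \left(- 4 \left(-7 + 6\right) + 179\right) \left(-249\right) = \left(\left(-4\right) \left(-1\right) + 179\right) \left(-249\right) = \left(4 + 179\right) \left(-249\right) = 183 \left(-249\right) = -45567$)
$\left(w + 447575\right) \left(M - 441834\right) = \left(489612 + 447575\right) \left(-45567 - 441834\right) = 937187 \left(-487401\right) = -456785880987$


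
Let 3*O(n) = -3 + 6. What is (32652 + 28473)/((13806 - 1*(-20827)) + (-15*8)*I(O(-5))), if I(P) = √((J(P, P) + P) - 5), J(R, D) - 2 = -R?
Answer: 2116942125/1199487889 + 7335000*I*√3/1199487889 ≈ 1.7649 + 0.010592*I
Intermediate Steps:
O(n) = 1 (O(n) = (-3 + 6)/3 = (⅓)*3 = 1)
J(R, D) = 2 - R
I(P) = I*√3 (I(P) = √(((2 - P) + P) - 5) = √(2 - 5) = √(-3) = I*√3)
(32652 + 28473)/((13806 - 1*(-20827)) + (-15*8)*I(O(-5))) = (32652 + 28473)/((13806 - 1*(-20827)) + (-15*8)*(I*√3)) = 61125/((13806 + 20827) - 120*I*√3) = 61125/(34633 - 120*I*√3)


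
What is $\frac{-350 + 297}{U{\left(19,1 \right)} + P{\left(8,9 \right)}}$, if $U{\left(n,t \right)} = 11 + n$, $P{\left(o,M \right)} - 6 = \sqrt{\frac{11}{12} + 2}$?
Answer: $- \frac{22896}{15517} + \frac{106 \sqrt{105}}{15517} \approx -1.4055$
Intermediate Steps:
$P{\left(o,M \right)} = 6 + \frac{\sqrt{105}}{6}$ ($P{\left(o,M \right)} = 6 + \sqrt{\frac{11}{12} + 2} = 6 + \sqrt{\frac{35}{12}} = 6 + \frac{\sqrt{105}}{6}$)
$\frac{-350 + 297}{U{\left(19,1 \right)} + P{\left(8,9 \right)}} = \frac{-350 + 297}{\left(11 + 19\right) + \left(6 + \frac{\sqrt{105}}{6}\right)} = - \frac{53}{30 + \left(6 + \frac{\sqrt{105}}{6}\right)} = - \frac{53}{36 + \frac{\sqrt{105}}{6}}$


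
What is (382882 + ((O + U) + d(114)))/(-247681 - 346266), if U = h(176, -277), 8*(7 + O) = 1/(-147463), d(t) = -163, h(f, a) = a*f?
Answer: -393973947839/700681651688 ≈ -0.56227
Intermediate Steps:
O = -8257929/1179704 (O = -7 + (⅛)/(-147463) = -7 + (⅛)*(-1/147463) = -7 - 1/1179704 = -8257929/1179704 ≈ -7.0000)
U = -48752 (U = -277*176 = -48752)
(382882 + ((O + U) + d(114)))/(-247681 - 346266) = (382882 + ((-8257929/1179704 - 48752) - 163))/(-247681 - 346266) = (382882 + (-57521187337/1179704 - 163))/(-593947) = (382882 - 57713479089/1179704)*(-1/593947) = (393973947839/1179704)*(-1/593947) = -393973947839/700681651688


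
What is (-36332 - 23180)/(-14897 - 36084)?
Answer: 59512/50981 ≈ 1.1673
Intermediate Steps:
(-36332 - 23180)/(-14897 - 36084) = -59512/(-50981) = -59512*(-1/50981) = 59512/50981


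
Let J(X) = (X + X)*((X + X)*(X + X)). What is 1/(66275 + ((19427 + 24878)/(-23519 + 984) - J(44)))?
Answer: -4507/2772701740 ≈ -1.6255e-6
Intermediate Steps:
J(X) = 8*X³ (J(X) = (2*X)*((2*X)*(2*X)) = (2*X)*(4*X²) = 8*X³)
1/(66275 + ((19427 + 24878)/(-23519 + 984) - J(44))) = 1/(66275 + ((19427 + 24878)/(-23519 + 984) - 8*44³)) = 1/(66275 + (44305/(-22535) - 8*85184)) = 1/(66275 + (44305*(-1/22535) - 1*681472)) = 1/(66275 + (-8861/4507 - 681472)) = 1/(66275 - 3071403165/4507) = 1/(-2772701740/4507) = -4507/2772701740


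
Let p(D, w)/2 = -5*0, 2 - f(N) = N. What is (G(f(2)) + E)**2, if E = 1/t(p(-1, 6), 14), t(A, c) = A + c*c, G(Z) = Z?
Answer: 1/38416 ≈ 2.6031e-5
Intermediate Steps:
f(N) = 2 - N
p(D, w) = 0 (p(D, w) = 2*(-5*0) = 2*0 = 0)
t(A, c) = A + c**2
E = 1/196 (E = 1/(0 + 14**2) = 1/(0 + 196) = 1/196 ≈ 0.0051020)
(G(f(2)) + E)**2 = ((2 - 1*2) + 1/196)**2 = ((2 - 2) + 1/196)**2 = (0 + 1/196)**2 = (1/196)**2 = 1/38416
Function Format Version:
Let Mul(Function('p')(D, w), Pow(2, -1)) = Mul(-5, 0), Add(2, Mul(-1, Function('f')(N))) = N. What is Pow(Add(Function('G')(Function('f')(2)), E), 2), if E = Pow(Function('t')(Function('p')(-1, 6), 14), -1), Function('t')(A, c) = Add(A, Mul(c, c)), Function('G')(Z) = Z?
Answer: Rational(1, 38416) ≈ 2.6031e-5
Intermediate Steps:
Function('f')(N) = Add(2, Mul(-1, N))
Function('p')(D, w) = 0 (Function('p')(D, w) = Mul(2, Mul(-5, 0)) = Mul(2, 0) = 0)
Function('t')(A, c) = Add(A, Pow(c, 2))
E = Rational(1, 196) (E = Pow(Add(0, Pow(14, 2)), -1) = Pow(Add(0, 196), -1) = Pow(196, -1) = Rational(1, 196) ≈ 0.0051020)
Pow(Add(Function('G')(Function('f')(2)), E), 2) = Pow(Add(Add(2, Mul(-1, 2)), Rational(1, 196)), 2) = Pow(Add(Add(2, -2), Rational(1, 196)), 2) = Pow(Add(0, Rational(1, 196)), 2) = Pow(Rational(1, 196), 2) = Rational(1, 38416)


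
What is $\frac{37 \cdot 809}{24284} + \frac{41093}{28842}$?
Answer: $\frac{930614999}{350199564} \approx 2.6574$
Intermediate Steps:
$\frac{37 \cdot 809}{24284} + \frac{41093}{28842} = 29933 \cdot \frac{1}{24284} + 41093 \cdot \frac{1}{28842} = \frac{29933}{24284} + \frac{41093}{28842} = \frac{930614999}{350199564}$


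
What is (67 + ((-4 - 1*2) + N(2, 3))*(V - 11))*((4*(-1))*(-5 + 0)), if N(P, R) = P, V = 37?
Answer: -740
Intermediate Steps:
(67 + ((-4 - 1*2) + N(2, 3))*(V - 11))*((4*(-1))*(-5 + 0)) = (67 + ((-4 - 1*2) + 2)*(37 - 11))*((4*(-1))*(-5 + 0)) = (67 + ((-4 - 2) + 2)*26)*(-4*(-5)) = (67 + (-6 + 2)*26)*20 = (67 - 4*26)*20 = (67 - 104)*20 = -37*20 = -740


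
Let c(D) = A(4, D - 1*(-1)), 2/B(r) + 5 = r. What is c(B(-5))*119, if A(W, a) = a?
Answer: 476/5 ≈ 95.200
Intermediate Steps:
B(r) = 2/(-5 + r)
c(D) = 1 + D (c(D) = D - 1*(-1) = D + 1 = 1 + D)
c(B(-5))*119 = (1 + 2/(-5 - 5))*119 = (1 + 2/(-10))*119 = (1 + 2*(-1/10))*119 = (1 - 1/5)*119 = (4/5)*119 = 476/5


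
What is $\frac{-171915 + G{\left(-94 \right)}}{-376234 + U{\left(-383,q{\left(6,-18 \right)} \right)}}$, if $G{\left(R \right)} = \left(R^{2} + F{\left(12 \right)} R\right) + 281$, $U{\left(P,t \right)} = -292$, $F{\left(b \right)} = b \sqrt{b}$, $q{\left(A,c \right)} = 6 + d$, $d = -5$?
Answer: $\frac{81399}{188263} + \frac{1128 \sqrt{3}}{188263} \approx 0.44275$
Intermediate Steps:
$q{\left(A,c \right)} = 1$ ($q{\left(A,c \right)} = 6 - 5 = 1$)
$F{\left(b \right)} = b^{\frac{3}{2}}$
$G{\left(R \right)} = 281 + R^{2} + 24 R \sqrt{3}$ ($G{\left(R \right)} = \left(R^{2} + 12^{\frac{3}{2}} R\right) + 281 = \left(R^{2} + 24 \sqrt{3} R\right) + 281 = \left(R^{2} + 24 R \sqrt{3}\right) + 281 = 281 + R^{2} + 24 R \sqrt{3}$)
$\frac{-171915 + G{\left(-94 \right)}}{-376234 + U{\left(-383,q{\left(6,-18 \right)} \right)}} = \frac{-171915 + \left(281 + \left(-94\right)^{2} + 24 \left(-94\right) \sqrt{3}\right)}{-376234 - 292} = \frac{-171915 + \left(281 + 8836 - 2256 \sqrt{3}\right)}{-376526} = \left(-171915 + \left(9117 - 2256 \sqrt{3}\right)\right) \left(- \frac{1}{376526}\right) = \left(-162798 - 2256 \sqrt{3}\right) \left(- \frac{1}{376526}\right) = \frac{81399}{188263} + \frac{1128 \sqrt{3}}{188263}$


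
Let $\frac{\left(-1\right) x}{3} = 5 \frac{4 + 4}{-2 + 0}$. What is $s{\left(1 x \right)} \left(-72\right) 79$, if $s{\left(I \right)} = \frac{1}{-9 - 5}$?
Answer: $\frac{2844}{7} \approx 406.29$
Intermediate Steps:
$x = 60$ ($x = - 3 \cdot 5 \frac{4 + 4}{-2 + 0} = - 3 \cdot 5 \frac{8}{-2} = - 3 \cdot 5 \cdot 8 \left(- \frac{1}{2}\right) = - 3 \cdot 5 \left(-4\right) = \left(-3\right) \left(-20\right) = 60$)
$s{\left(I \right)} = - \frac{1}{14}$ ($s{\left(I \right)} = \frac{1}{-14} = - \frac{1}{14}$)
$s{\left(1 x \right)} \left(-72\right) 79 = \left(- \frac{1}{14}\right) \left(-72\right) 79 = \frac{36}{7} \cdot 79 = \frac{2844}{7}$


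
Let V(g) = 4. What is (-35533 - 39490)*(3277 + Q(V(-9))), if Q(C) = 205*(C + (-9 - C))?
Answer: -107432936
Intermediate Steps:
Q(C) = -1845 (Q(C) = 205*(-9) = -1845)
(-35533 - 39490)*(3277 + Q(V(-9))) = (-35533 - 39490)*(3277 - 1845) = -75023*1432 = -107432936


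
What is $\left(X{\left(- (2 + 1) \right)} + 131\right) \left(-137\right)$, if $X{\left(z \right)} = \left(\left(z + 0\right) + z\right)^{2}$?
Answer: $-22879$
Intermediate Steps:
$X{\left(z \right)} = 4 z^{2}$ ($X{\left(z \right)} = \left(z + z\right)^{2} = \left(2 z\right)^{2} = 4 z^{2}$)
$\left(X{\left(- (2 + 1) \right)} + 131\right) \left(-137\right) = \left(4 \left(- (2 + 1)\right)^{2} + 131\right) \left(-137\right) = \left(4 \left(\left(-1\right) 3\right)^{2} + 131\right) \left(-137\right) = \left(4 \left(-3\right)^{2} + 131\right) \left(-137\right) = \left(4 \cdot 9 + 131\right) \left(-137\right) = \left(36 + 131\right) \left(-137\right) = 167 \left(-137\right) = -22879$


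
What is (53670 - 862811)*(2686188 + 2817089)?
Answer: -4452927055057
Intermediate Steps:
(53670 - 862811)*(2686188 + 2817089) = -809141*5503277 = -4452927055057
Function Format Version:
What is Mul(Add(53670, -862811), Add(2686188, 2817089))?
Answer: -4452927055057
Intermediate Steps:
Mul(Add(53670, -862811), Add(2686188, 2817089)) = Mul(-809141, 5503277) = -4452927055057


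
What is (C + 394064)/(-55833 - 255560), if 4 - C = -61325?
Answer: -455393/311393 ≈ -1.4624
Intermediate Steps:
C = 61329 (C = 4 - 1*(-61325) = 4 + 61325 = 61329)
(C + 394064)/(-55833 - 255560) = (61329 + 394064)/(-55833 - 255560) = 455393/(-311393) = 455393*(-1/311393) = -455393/311393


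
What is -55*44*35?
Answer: -84700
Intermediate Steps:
-55*44*35 = -2420*35 = -84700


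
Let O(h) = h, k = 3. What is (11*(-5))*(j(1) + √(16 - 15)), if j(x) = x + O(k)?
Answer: -275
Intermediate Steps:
j(x) = 3 + x (j(x) = x + 3 = 3 + x)
(11*(-5))*(j(1) + √(16 - 15)) = (11*(-5))*((3 + 1) + √(16 - 15)) = -55*(4 + √1) = -55*(4 + 1) = -55*5 = -275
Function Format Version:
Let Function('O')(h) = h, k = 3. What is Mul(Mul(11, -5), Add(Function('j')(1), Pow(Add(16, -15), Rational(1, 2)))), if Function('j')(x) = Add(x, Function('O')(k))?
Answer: -275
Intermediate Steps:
Function('j')(x) = Add(3, x) (Function('j')(x) = Add(x, 3) = Add(3, x))
Mul(Mul(11, -5), Add(Function('j')(1), Pow(Add(16, -15), Rational(1, 2)))) = Mul(Mul(11, -5), Add(Add(3, 1), Pow(Add(16, -15), Rational(1, 2)))) = Mul(-55, Add(4, Pow(1, Rational(1, 2)))) = Mul(-55, Add(4, 1)) = Mul(-55, 5) = -275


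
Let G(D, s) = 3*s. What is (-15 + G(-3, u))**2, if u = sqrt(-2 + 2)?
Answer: 225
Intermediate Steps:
u = 0 (u = sqrt(0) = 0)
(-15 + G(-3, u))**2 = (-15 + 3*0)**2 = (-15 + 0)**2 = (-15)**2 = 225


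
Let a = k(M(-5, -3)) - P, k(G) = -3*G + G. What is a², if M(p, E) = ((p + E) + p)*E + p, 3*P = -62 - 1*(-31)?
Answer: 29929/9 ≈ 3325.4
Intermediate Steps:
P = -31/3 (P = (-62 - 1*(-31))/3 = (-62 + 31)/3 = (⅓)*(-31) = -31/3 ≈ -10.333)
M(p, E) = p + E*(E + 2*p) (M(p, E) = ((E + p) + p)*E + p = (E + 2*p)*E + p = E*(E + 2*p) + p = p + E*(E + 2*p))
k(G) = -2*G
a = -173/3 (a = -2*(-5 + (-3)² + 2*(-3)*(-5)) - 1*(-31/3) = -2*(-5 + 9 + 30) + 31/3 = -2*34 + 31/3 = -68 + 31/3 = -173/3 ≈ -57.667)
a² = (-173/3)² = 29929/9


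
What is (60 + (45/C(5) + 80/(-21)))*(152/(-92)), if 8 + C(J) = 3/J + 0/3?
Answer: -1479530/17871 ≈ -82.789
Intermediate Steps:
C(J) = -8 + 3/J (C(J) = -8 + (3/J + 0/3) = -8 + (3/J + 0*(⅓)) = -8 + (3/J + 0) = -8 + 3/J)
(60 + (45/C(5) + 80/(-21)))*(152/(-92)) = (60 + (45/(-8 + 3/5) + 80/(-21)))*(152/(-92)) = (60 + (45/(-8 + 3*(⅕)) + 80*(-1/21)))*(152*(-1/92)) = (60 + (45/(-8 + ⅗) - 80/21))*(-38/23) = (60 + (45/(-37/5) - 80/21))*(-38/23) = (60 + (45*(-5/37) - 80/21))*(-38/23) = (60 + (-225/37 - 80/21))*(-38/23) = (60 - 7685/777)*(-38/23) = (38935/777)*(-38/23) = -1479530/17871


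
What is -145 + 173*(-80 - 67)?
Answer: -25576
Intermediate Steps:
-145 + 173*(-80 - 67) = -145 + 173*(-147) = -145 - 25431 = -25576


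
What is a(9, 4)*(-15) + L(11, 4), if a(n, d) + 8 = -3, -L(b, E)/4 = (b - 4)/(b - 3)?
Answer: 323/2 ≈ 161.50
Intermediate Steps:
L(b, E) = -4*(-4 + b)/(-3 + b) (L(b, E) = -4*(b - 4)/(b - 3) = -4*(-4 + b)/(-3 + b))
a(n, d) = -11 (a(n, d) = -8 - 3 = -11)
a(9, 4)*(-15) + L(11, 4) = -11*(-15) + 4*(4 - 1*11)/(-3 + 11) = 165 + 4*(4 - 11)/8 = 165 + 4*(⅛)*(-7) = 165 - 7/2 = 323/2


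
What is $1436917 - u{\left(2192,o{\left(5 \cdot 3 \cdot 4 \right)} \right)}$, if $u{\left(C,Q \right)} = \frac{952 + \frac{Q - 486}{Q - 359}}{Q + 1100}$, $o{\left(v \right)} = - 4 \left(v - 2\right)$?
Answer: $\frac{368560307323}{256494} \approx 1.4369 \cdot 10^{6}$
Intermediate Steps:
$o{\left(v \right)} = 8 - 4 v$ ($o{\left(v \right)} = - 4 \left(-2 + v\right) = 8 - 4 v$)
$u{\left(C,Q \right)} = \frac{952 + \frac{-486 + Q}{-359 + Q}}{1100 + Q}$
$1436917 - u{\left(2192,o{\left(5 \cdot 3 \cdot 4 \right)} \right)} = 1436917 - \frac{-342254 + 953 \left(8 - 4 \cdot 5 \cdot 3 \cdot 4\right)}{-394900 + \left(8 - 4 \cdot 5 \cdot 3 \cdot 4\right)^{2} + 741 \left(8 - 4 \cdot 5 \cdot 3 \cdot 4\right)} = 1436917 - \frac{-342254 + 953 \left(8 - 4 \cdot 15 \cdot 4\right)}{-394900 + \left(8 - 4 \cdot 15 \cdot 4\right)^{2} + 741 \left(8 - 4 \cdot 15 \cdot 4\right)} = 1436917 - \frac{-342254 + 953 \left(8 - 240\right)}{-394900 + \left(8 - 240\right)^{2} + 741 \left(8 - 240\right)} = 1436917 - \frac{-342254 + 953 \left(-232\right)}{-394900 + \left(-232\right)^{2} + 741 \left(-232\right)} = 1436917 - \frac{-342254 - 221096}{-394900 + 53824 - 171912} = 1436917 - \frac{1}{-512988} \left(-563350\right) = 1436917 - \left(- \frac{1}{512988}\right) \left(-563350\right) = 1436917 - \frac{281675}{256494} = \frac{368560307323}{256494}$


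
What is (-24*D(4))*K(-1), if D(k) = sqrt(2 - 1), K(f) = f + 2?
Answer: -24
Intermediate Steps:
K(f) = 2 + f
D(k) = 1 (D(k) = sqrt(1) = 1)
(-24*D(4))*K(-1) = (-24*1)*(2 - 1) = -24*1 = -24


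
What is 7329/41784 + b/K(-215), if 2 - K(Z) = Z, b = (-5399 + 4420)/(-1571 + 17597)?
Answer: 4241121947/24218298888 ≈ 0.17512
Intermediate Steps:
b = -979/16026 ≈ -0.061088
K(Z) = 2 - Z
7329/41784 + b/K(-215) = 7329/41784 - 979/(16026*(2 - 1*(-215))) = 7329*(1/41784) - 979/(16026*(2 + 215)) = 2443/13928 - 979/16026/217 = 2443/13928 - 979/16026*1/217 = 2443/13928 - 979/3477642 = 4241121947/24218298888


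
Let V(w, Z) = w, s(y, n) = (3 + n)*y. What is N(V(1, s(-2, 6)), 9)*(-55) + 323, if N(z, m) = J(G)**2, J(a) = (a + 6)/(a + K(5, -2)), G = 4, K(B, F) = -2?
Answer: -1052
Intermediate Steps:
s(y, n) = y*(3 + n)
J(a) = (6 + a)/(-2 + a) (J(a) = (a + 6)/(a - 2) = (6 + a)/(-2 + a))
N(z, m) = 25 (N(z, m) = ((6 + 4)/(-2 + 4))**2 = (10/2)**2 = ((1/2)*10)**2 = 5**2 = 25)
N(V(1, s(-2, 6)), 9)*(-55) + 323 = 25*(-55) + 323 = -1375 + 323 = -1052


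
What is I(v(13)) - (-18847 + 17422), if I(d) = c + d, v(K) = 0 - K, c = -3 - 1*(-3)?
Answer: 1412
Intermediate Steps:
c = 0 (c = -3 + 3 = 0)
v(K) = -K
I(d) = d (I(d) = 0 + d = d)
I(v(13)) - (-18847 + 17422) = -1*13 - (-18847 + 17422) = -13 - 1*(-1425) = -13 + 1425 = 1412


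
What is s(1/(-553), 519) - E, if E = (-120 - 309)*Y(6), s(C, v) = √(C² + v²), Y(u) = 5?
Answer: 2145 + 5*√3294920722/553 ≈ 2664.0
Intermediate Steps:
E = -2145 (E = (-120 - 309)*5 = -429*5 = -2145)
s(1/(-553), 519) - E = √((1/(-553))² + 519²) - 1*(-2145) = √((-1/553)² + 269361) + 2145 = √(1/305809 + 269361) + 2145 = √(82373018050/305809) + 2145 = 5*√3294920722/553 + 2145 = 2145 + 5*√3294920722/553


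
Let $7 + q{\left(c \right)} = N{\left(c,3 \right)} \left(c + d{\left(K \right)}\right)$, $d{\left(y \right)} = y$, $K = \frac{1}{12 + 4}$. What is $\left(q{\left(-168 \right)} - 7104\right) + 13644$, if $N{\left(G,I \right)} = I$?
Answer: $\frac{96467}{16} \approx 6029.2$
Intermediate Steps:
$K = \frac{1}{16} \approx 0.0625$
$q{\left(c \right)} = - \frac{109}{16} + 3 c$ ($q{\left(c \right)} = -7 + 3 \left(c + \frac{1}{16}\right) = -7 + 3 \left(\frac{1}{16} + c\right) = -7 + \left(\frac{3}{16} + 3 c\right) = - \frac{109}{16} + 3 c$)
$\left(q{\left(-168 \right)} - 7104\right) + 13644 = \left(\left(- \frac{109}{16} + 3 \left(-168\right)\right) - 7104\right) + 13644 = \left(\left(- \frac{109}{16} - 504\right) - 7104\right) + 13644 = \left(- \frac{8173}{16} - 7104\right) + 13644 = - \frac{121837}{16} + 13644 = \frac{96467}{16}$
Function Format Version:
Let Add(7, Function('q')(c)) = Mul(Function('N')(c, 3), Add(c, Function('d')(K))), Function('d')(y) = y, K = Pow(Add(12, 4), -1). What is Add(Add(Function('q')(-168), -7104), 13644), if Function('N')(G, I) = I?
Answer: Rational(96467, 16) ≈ 6029.2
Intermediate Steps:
K = Rational(1, 16) (K = Pow(16, -1) = Rational(1, 16) ≈ 0.062500)
Function('q')(c) = Add(Rational(-109, 16), Mul(3, c)) (Function('q')(c) = Add(-7, Mul(3, Add(c, Rational(1, 16)))) = Add(-7, Mul(3, Add(Rational(1, 16), c))) = Add(-7, Add(Rational(3, 16), Mul(3, c))) = Add(Rational(-109, 16), Mul(3, c)))
Add(Add(Function('q')(-168), -7104), 13644) = Add(Add(Add(Rational(-109, 16), Mul(3, -168)), -7104), 13644) = Add(Add(Add(Rational(-109, 16), -504), -7104), 13644) = Add(Add(Rational(-8173, 16), -7104), 13644) = Add(Rational(-121837, 16), 13644) = Rational(96467, 16)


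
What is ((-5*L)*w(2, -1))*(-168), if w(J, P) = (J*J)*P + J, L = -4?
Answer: 6720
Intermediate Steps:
w(J, P) = J + P*J² (w(J, P) = J²*P + J = P*J² + J = J + P*J²)
((-5*L)*w(2, -1))*(-168) = ((-5*(-4))*(2*(1 + 2*(-1))))*(-168) = (20*(2*(1 - 2)))*(-168) = (20*(2*(-1)))*(-168) = (20*(-2))*(-168) = -40*(-168) = 6720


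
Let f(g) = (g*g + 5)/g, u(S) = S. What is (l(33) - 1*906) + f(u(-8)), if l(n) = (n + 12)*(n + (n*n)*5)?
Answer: 1964763/8 ≈ 2.4560e+5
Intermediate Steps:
l(n) = (12 + n)*(n + 5*n²) (l(n) = (12 + n)*(n + n²*5) = (12 + n)*(n + 5*n²))
f(g) = (5 + g²)/g (f(g) = (g² + 5)/g = (5 + g²)/g)
(l(33) - 1*906) + f(u(-8)) = (33*(12 + 5*33² + 61*33) - 1*906) + (-8 + 5/(-8)) = (33*(12 + 5*1089 + 2013) - 906) + (-8 + 5*(-⅛)) = (33*(12 + 5445 + 2013) - 906) + (-8 - 5/8) = (33*7470 - 906) - 69/8 = (246510 - 906) - 69/8 = 245604 - 69/8 = 1964763/8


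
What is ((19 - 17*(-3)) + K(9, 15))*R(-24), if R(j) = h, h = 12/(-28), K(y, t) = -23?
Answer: -141/7 ≈ -20.143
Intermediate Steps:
h = -3/7 (h = 12*(-1/28) = -3/7 ≈ -0.42857)
R(j) = -3/7
((19 - 17*(-3)) + K(9, 15))*R(-24) = ((19 - 17*(-3)) - 23)*(-3/7) = ((19 + 51) - 23)*(-3/7) = (70 - 23)*(-3/7) = 47*(-3/7) = -141/7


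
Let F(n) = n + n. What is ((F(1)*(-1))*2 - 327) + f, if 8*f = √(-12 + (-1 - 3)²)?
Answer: -1323/4 ≈ -330.75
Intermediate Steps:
F(n) = 2*n
f = ¼ (f = √(-12 + (-1 - 3)²)/8 = √(-12 + (-4)²)/8 = √(-12 + 16)/8 = √4/8 = (⅛)*2 = ¼ ≈ 0.25000)
((F(1)*(-1))*2 - 327) + f = (((2*1)*(-1))*2 - 327) + ¼ = ((2*(-1))*2 - 327) + ¼ = (-2*2 - 327) + ¼ = (-4 - 327) + ¼ = -331 + ¼ = -1323/4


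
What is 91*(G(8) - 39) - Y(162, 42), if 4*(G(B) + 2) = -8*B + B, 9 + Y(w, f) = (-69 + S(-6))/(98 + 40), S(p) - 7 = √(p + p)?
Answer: -344693/69 - I*√3/69 ≈ -4995.5 - 0.025102*I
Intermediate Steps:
S(p) = 7 + √2*√p (S(p) = 7 + √(p + p) = 7 + √(2*p) = 7 + √2*√p)
Y(w, f) = -652/69 + I*√3/69 (Y(w, f) = -9 + (-69 + (7 + √2*√(-6)))/(98 + 40) = -9 + (-69 + (7 + √2*(I*√6)))/138 = -9 + (-69 + (7 + 2*I*√3))*(1/138) = -9 + (-62 + 2*I*√3)*(1/138) = -9 + (-31/69 + I*√3/69) = -652/69 + I*√3/69)
G(B) = -2 - 7*B/4 (G(B) = -2 + (-8*B + B)/4 = -2 + (-7*B)/4 = -2 - 7*B/4)
91*(G(8) - 39) - Y(162, 42) = 91*((-2 - 7/4*8) - 39) - (-652/69 + I*√3/69) = 91*((-2 - 14) - 39) + (652/69 - I*√3/69) = 91*(-16 - 39) + (652/69 - I*√3/69) = 91*(-55) + (652/69 - I*√3/69) = -5005 + (652/69 - I*√3/69) = -344693/69 - I*√3/69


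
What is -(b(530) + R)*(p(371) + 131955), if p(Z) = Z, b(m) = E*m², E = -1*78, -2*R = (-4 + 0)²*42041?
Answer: 2943794064128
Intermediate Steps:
R = -336328 (R = -(-4 + 0)²*42041/2 = -(-4)²*42041/2 = -8*42041 = -½*672656 = -336328)
E = -78
b(m) = -78*m²
-(b(530) + R)*(p(371) + 131955) = -(-78*530² - 336328)*(371 + 131955) = -(-78*280900 - 336328)*132326 = -(-21910200 - 336328)*132326 = -(-22246528)*132326 = -1*(-2943794064128) = 2943794064128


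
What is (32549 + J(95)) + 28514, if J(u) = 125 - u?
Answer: 61093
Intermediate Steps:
(32549 + J(95)) + 28514 = (32549 + (125 - 1*95)) + 28514 = (32549 + (125 - 95)) + 28514 = (32549 + 30) + 28514 = 32579 + 28514 = 61093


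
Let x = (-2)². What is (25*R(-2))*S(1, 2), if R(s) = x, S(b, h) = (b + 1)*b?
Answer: 200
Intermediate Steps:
x = 4
S(b, h) = b*(1 + b) (S(b, h) = (1 + b)*b = b*(1 + b))
R(s) = 4
(25*R(-2))*S(1, 2) = (25*4)*(1*(1 + 1)) = 100*(1*2) = 100*2 = 200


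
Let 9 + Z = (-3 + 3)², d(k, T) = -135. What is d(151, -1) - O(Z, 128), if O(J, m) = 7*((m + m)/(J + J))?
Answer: -319/9 ≈ -35.444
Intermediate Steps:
Z = -9 (Z = -9 + (-3 + 3)² = -9 + 0² = -9 + 0 = -9)
O(J, m) = 7*m/J (O(J, m) = 7*((2*m)/((2*J))) = 7*((2*m)*(1/(2*J))) = 7*(m/J) = 7*m/J)
d(151, -1) - O(Z, 128) = -135 - 7*128/(-9) = -135 - 7*128*(-1)/9 = -135 - 1*(-896/9) = -135 + 896/9 = -319/9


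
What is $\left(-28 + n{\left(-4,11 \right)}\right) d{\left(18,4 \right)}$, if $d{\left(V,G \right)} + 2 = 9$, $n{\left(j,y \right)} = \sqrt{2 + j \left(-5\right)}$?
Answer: $-196 + 7 \sqrt{22} \approx -163.17$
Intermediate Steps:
$n{\left(j,y \right)} = \sqrt{2 - 5 j}$
$d{\left(V,G \right)} = 7$ ($d{\left(V,G \right)} = -2 + 9 = 7$)
$\left(-28 + n{\left(-4,11 \right)}\right) d{\left(18,4 \right)} = \left(-28 + \sqrt{2 - -20}\right) 7 = \left(-28 + \sqrt{2 + 20}\right) 7 = \left(-28 + \sqrt{22}\right) 7 = -196 + 7 \sqrt{22}$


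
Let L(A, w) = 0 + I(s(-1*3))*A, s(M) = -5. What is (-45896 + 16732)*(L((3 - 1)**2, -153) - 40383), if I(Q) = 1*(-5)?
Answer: 1178313092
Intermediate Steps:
I(Q) = -5
L(A, w) = -5*A (L(A, w) = 0 - 5*A = -5*A)
(-45896 + 16732)*(L((3 - 1)**2, -153) - 40383) = (-45896 + 16732)*(-5*(3 - 1)**2 - 40383) = -29164*(-5*2**2 - 40383) = -29164*(-5*4 - 40383) = -29164*(-20 - 40383) = -29164*(-40403) = 1178313092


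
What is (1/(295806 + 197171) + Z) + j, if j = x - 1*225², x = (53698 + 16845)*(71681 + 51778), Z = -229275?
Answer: 4293281645709250/492977 ≈ 8.7089e+9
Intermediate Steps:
x = 8709168237 (x = 70543*123459 = 8709168237)
j = 8709117612 (j = 8709168237 - 1*225² = 8709168237 - 1*50625 = 8709168237 - 50625 = 8709117612)
(1/(295806 + 197171) + Z) + j = (1/(295806 + 197171) - 229275) + 8709117612 = (1/492977 - 229275) + 8709117612 = -113027301674/492977 + 8709117612 = 4293281645709250/492977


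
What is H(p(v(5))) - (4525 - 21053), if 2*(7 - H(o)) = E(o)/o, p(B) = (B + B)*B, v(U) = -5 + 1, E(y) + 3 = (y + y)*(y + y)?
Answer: 1054147/64 ≈ 16471.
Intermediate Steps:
E(y) = -3 + 4*y² (E(y) = -3 + (y + y)*(y + y) = -3 + (2*y)*(2*y) = -3 + 4*y²)
v(U) = -4
p(B) = 2*B² (p(B) = (2*B)*B = 2*B²)
H(o) = 7 - (-3 + 4*o²)/(2*o)
H(p(v(5))) - (4525 - 21053) = (7 - 4*(-4)² + 3/(2*((2*(-4)²)))) - (4525 - 21053) = (7 - 4*16 + 3/(2*((2*16)))) - 1*(-16528) = (7 - 2*32 + (3/2)/32) + 16528 = (7 - 64 + (3/2)*(1/32)) + 16528 = (7 - 64 + 3/64) + 16528 = -3645/64 + 16528 = 1054147/64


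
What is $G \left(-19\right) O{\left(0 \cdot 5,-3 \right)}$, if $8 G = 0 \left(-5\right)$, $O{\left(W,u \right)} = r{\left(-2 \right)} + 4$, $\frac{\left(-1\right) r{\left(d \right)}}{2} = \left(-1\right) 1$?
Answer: $0$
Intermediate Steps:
$r{\left(d \right)} = 2$ ($r{\left(d \right)} = - 2 \left(\left(-1\right) 1\right) = \left(-2\right) \left(-1\right) = 2$)
$O{\left(W,u \right)} = 6$ ($O{\left(W,u \right)} = 2 + 4 = 6$)
$G = 0$ ($G = \frac{0 \left(-5\right)}{8} = \frac{1}{8} \cdot 0 = 0$)
$G \left(-19\right) O{\left(0 \cdot 5,-3 \right)} = 0 \left(-19\right) 6 = 0 \cdot 6 = 0$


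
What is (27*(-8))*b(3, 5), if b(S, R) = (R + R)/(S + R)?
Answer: -270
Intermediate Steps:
b(S, R) = 2*R/(R + S) (b(S, R) = (2*R)/(R + S) = 2*R/(R + S))
(27*(-8))*b(3, 5) = (27*(-8))*(2*5/(5 + 3)) = -432*5/8 = -216*5/4 = -270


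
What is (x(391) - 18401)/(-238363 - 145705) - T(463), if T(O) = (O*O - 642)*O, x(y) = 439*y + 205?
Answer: -38005679918321/384068 ≈ -9.8956e+7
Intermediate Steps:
x(y) = 205 + 439*y
T(O) = O*(-642 + O²) (T(O) = (O² - 642)*O = (-642 + O²)*O = O*(-642 + O²))
(x(391) - 18401)/(-238363 - 145705) - T(463) = ((205 + 439*391) - 18401)/(-238363 - 145705) - 463*(-642 + 463²) = ((205 + 171649) - 18401)/(-384068) - 463*(-642 + 214369) = (171854 - 18401)*(-1/384068) - 463*213727 = 153453*(-1/384068) - 1*98955601 = -153453/384068 - 98955601 = -38005679918321/384068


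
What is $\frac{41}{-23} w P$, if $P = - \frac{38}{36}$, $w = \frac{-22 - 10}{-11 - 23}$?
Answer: $\frac{6232}{3519} \approx 1.771$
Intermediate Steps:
$w = \frac{16}{17}$ ($w = - \frac{32}{-34} = \left(-32\right) \left(- \frac{1}{34}\right) = \frac{16}{17} \approx 0.94118$)
$P = - \frac{19}{18}$ ($P = \left(-38\right) \frac{1}{36} = - \frac{19}{18} \approx -1.0556$)
$\frac{41}{-23} w P = \frac{41}{-23} \cdot \frac{16}{17} \left(- \frac{19}{18}\right) = 41 \left(- \frac{1}{23}\right) \frac{16}{17} \left(- \frac{19}{18}\right) = \left(- \frac{41}{23}\right) \frac{16}{17} \left(- \frac{19}{18}\right) = \left(- \frac{656}{391}\right) \left(- \frac{19}{18}\right) = \frac{6232}{3519}$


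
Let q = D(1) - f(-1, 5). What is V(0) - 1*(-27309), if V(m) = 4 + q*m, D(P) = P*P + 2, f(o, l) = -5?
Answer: 27313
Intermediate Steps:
D(P) = 2 + P**2 (D(P) = P**2 + 2 = 2 + P**2)
q = 8 (q = (2 + 1**2) - 1*(-5) = (2 + 1) + 5 = 3 + 5 = 8)
V(m) = 4 + 8*m
V(0) - 1*(-27309) = (4 + 8*0) - 1*(-27309) = (4 + 0) + 27309 = 4 + 27309 = 27313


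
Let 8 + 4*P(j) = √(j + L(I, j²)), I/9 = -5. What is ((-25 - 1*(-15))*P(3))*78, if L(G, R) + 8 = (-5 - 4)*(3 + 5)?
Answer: 1560 - 195*I*√77 ≈ 1560.0 - 1711.1*I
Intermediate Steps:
I = -45 (I = 9*(-5) = -45)
L(G, R) = -80 (L(G, R) = -8 + (-5 - 4)*(3 + 5) = -8 - 9*8 = -8 - 72 = -80)
P(j) = -2 + √(-80 + j)/4 (P(j) = -2 + √(j - 80)/4 = -2 + √(-80 + j)/4)
((-25 - 1*(-15))*P(3))*78 = ((-25 - 1*(-15))*(-2 + √(-80 + 3)/4))*78 = ((-25 + 15)*(-2 + √(-77)/4))*78 = -10*(-2 + (I*√77)/4)*78 = -10*(-2 + I*√77/4)*78 = (20 - 5*I*√77/2)*78 = 1560 - 195*I*√77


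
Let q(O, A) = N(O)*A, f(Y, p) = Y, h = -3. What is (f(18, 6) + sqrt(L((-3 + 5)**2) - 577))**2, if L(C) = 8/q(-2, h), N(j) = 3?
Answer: (54 + I*sqrt(5201))**2/9 ≈ -253.89 + 865.42*I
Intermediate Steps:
q(O, A) = 3*A
L(C) = -8/9 (L(C) = 8/((3*(-3))) = 8/(-9) = 8*(-1/9) = -8/9)
(f(18, 6) + sqrt(L((-3 + 5)**2) - 577))**2 = (18 + sqrt(-8/9 - 577))**2 = (18 + sqrt(-5201/9))**2 = (18 + I*sqrt(5201)/3)**2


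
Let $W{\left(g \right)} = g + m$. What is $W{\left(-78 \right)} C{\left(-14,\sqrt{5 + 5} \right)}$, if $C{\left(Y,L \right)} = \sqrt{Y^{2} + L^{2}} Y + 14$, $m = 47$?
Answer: $-434 + 434 \sqrt{206} \approx 5795.1$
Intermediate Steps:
$C{\left(Y,L \right)} = 14 + Y \sqrt{L^{2} + Y^{2}}$ ($C{\left(Y,L \right)} = \sqrt{L^{2} + Y^{2}} Y + 14 = Y \sqrt{L^{2} + Y^{2}} + 14 = 14 + Y \sqrt{L^{2} + Y^{2}}$)
$W{\left(g \right)} = 47 + g$ ($W{\left(g \right)} = g + 47 = 47 + g$)
$W{\left(-78 \right)} C{\left(-14,\sqrt{5 + 5} \right)} = \left(47 - 78\right) \left(14 - 14 \sqrt{\left(\sqrt{5 + 5}\right)^{2} + \left(-14\right)^{2}}\right) = - 31 \left(14 - 14 \sqrt{\left(\sqrt{10}\right)^{2} + 196}\right) = - 31 \left(14 - 14 \sqrt{10 + 196}\right) = - 31 \left(14 - 14 \sqrt{206}\right) = -434 + 434 \sqrt{206}$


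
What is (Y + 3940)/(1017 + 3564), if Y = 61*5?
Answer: 1415/1527 ≈ 0.92665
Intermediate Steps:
Y = 305
(Y + 3940)/(1017 + 3564) = (305 + 3940)/(1017 + 3564) = 4245/4581 = 4245*(1/4581) = 1415/1527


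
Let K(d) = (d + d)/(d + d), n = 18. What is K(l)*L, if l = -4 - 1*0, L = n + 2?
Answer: 20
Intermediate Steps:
L = 20 (L = 18 + 2 = 20)
l = -4 (l = -4 + 0 = -4)
K(d) = 1 (K(d) = (2*d)/((2*d)) = (2*d)*(1/(2*d)) = 1)
K(l)*L = 1*20 = 20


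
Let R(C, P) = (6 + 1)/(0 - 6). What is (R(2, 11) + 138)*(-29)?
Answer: -23809/6 ≈ -3968.2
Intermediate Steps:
R(C, P) = -7/6 (R(C, P) = 7/(-6) = 7*(-⅙) = -7/6)
(R(2, 11) + 138)*(-29) = (-7/6 + 138)*(-29) = (821/6)*(-29) = -23809/6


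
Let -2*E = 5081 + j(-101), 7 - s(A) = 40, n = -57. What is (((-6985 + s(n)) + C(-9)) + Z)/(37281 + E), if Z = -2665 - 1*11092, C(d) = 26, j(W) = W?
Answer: -20749/34791 ≈ -0.59639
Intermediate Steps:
s(A) = -33 (s(A) = 7 - 1*40 = 7 - 40 = -33)
Z = -13757 (Z = -2665 - 11092 = -13757)
E = -2490 (E = -(5081 - 101)/2 = -1/2*4980 = -2490)
(((-6985 + s(n)) + C(-9)) + Z)/(37281 + E) = (((-6985 - 33) + 26) - 13757)/(37281 - 2490) = ((-7018 + 26) - 13757)/34791 = (-6992 - 13757)*(1/34791) = -20749*1/34791 = -20749/34791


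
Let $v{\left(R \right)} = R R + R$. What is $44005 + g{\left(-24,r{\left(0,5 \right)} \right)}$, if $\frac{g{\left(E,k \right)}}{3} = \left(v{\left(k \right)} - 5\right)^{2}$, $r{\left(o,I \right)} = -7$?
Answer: $48112$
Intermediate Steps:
$v{\left(R \right)} = R + R^{2}$ ($v{\left(R \right)} = R^{2} + R = R + R^{2}$)
$g{\left(E,k \right)} = 3 \left(-5 + k \left(1 + k\right)\right)^{2}$ ($g{\left(E,k \right)} = 3 \left(k \left(1 + k\right) - 5\right)^{2} = 3 \left(-5 + k \left(1 + k\right)\right)^{2}$)
$44005 + g{\left(-24,r{\left(0,5 \right)} \right)} = 44005 + 3 \left(-5 - 7 \left(1 - 7\right)\right)^{2} = 44005 + 3 \left(-5 - -42\right)^{2} = 44005 + 3 \left(-5 + 42\right)^{2} = 44005 + 3 \cdot 37^{2} = 44005 + 3 \cdot 1369 = 44005 + 4107 = 48112$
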